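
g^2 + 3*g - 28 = (g - 4)*(g + 7)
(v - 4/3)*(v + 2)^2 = v^3 + 8*v^2/3 - 4*v/3 - 16/3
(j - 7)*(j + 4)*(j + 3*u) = j^3 + 3*j^2*u - 3*j^2 - 9*j*u - 28*j - 84*u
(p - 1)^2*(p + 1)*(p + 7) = p^4 + 6*p^3 - 8*p^2 - 6*p + 7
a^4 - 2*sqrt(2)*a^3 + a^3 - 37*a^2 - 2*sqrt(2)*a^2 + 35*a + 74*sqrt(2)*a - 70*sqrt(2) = (a - 5)*(a - 1)*(a + 7)*(a - 2*sqrt(2))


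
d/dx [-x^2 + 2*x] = 2 - 2*x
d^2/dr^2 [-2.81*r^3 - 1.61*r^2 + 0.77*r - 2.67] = -16.86*r - 3.22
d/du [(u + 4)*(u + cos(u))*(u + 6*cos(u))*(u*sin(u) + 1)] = (u + 4)*(u + cos(u))*(u + 6*cos(u))*(u*cos(u) + sin(u)) - (u + 4)*(u + cos(u))*(u*sin(u) + 1)*(6*sin(u) - 1) - (u + 4)*(u + 6*cos(u))*(u*sin(u) + 1)*(sin(u) - 1) + (u + cos(u))*(u + 6*cos(u))*(u*sin(u) + 1)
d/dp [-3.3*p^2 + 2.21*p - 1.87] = 2.21 - 6.6*p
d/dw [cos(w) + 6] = -sin(w)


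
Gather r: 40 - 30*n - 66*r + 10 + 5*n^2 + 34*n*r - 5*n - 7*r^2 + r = 5*n^2 - 35*n - 7*r^2 + r*(34*n - 65) + 50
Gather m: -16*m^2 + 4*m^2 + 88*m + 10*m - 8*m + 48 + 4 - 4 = -12*m^2 + 90*m + 48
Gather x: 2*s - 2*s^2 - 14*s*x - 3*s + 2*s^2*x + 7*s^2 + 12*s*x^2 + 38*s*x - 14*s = 5*s^2 + 12*s*x^2 - 15*s + x*(2*s^2 + 24*s)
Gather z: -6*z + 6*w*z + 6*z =6*w*z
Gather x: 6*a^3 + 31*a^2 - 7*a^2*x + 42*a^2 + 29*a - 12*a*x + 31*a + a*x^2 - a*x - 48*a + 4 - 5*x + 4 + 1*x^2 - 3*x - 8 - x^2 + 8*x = 6*a^3 + 73*a^2 + a*x^2 + 12*a + x*(-7*a^2 - 13*a)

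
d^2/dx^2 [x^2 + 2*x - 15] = 2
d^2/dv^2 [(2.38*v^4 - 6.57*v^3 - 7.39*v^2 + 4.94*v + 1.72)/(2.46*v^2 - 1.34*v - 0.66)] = (28.805616*v^6 - 47.0725919999999*v^5 + 2.45616000000012*v^4 - 0.181319999999971*v^3 - 31.960224*v^2 - 3.06669600000001*v - 3.413992)/(14.886936*v^6 - 24.327432*v^5 + 1.26936*v^4 + 10.64764*v^3 - 0.34056*v^2 - 1.751112*v - 0.287496)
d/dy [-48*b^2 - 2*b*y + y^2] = -2*b + 2*y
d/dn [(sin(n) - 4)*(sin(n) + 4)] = sin(2*n)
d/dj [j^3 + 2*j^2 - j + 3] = 3*j^2 + 4*j - 1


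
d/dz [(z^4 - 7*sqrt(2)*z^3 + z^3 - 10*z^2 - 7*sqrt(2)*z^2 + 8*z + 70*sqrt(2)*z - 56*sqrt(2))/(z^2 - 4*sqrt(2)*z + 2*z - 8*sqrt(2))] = (2*z^5 - 19*sqrt(2)*z^4 + 7*z^4 - 68*sqrt(2)*z^3 + 116*z^3 - 68*sqrt(2)*z^2 + 364*z^2 + 224*z + 272*sqrt(2)*z - 1568 + 48*sqrt(2))/(z^4 - 8*sqrt(2)*z^3 + 4*z^3 - 32*sqrt(2)*z^2 + 36*z^2 - 32*sqrt(2)*z + 128*z + 128)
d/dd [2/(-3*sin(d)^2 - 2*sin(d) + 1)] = 4*(3*sin(d) + 1)*cos(d)/(3*sin(d)^2 + 2*sin(d) - 1)^2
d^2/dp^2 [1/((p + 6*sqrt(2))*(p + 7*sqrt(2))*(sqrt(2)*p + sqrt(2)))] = sqrt(2)*((p + 1)^2*(p + 6*sqrt(2))^2 + (p + 1)^2*(p + 6*sqrt(2))*(p + 7*sqrt(2)) + (p + 1)^2*(p + 7*sqrt(2))^2 + (p + 1)*(p + 6*sqrt(2))^2*(p + 7*sqrt(2)) + (p + 1)*(p + 6*sqrt(2))*(p + 7*sqrt(2))^2 + (p + 6*sqrt(2))^2*(p + 7*sqrt(2))^2)/((p + 1)^3*(p + 6*sqrt(2))^3*(p + 7*sqrt(2))^3)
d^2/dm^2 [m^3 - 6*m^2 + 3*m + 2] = 6*m - 12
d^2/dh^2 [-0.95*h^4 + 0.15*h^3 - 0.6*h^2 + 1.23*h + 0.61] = -11.4*h^2 + 0.9*h - 1.2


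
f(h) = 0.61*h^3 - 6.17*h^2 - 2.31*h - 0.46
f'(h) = 1.83*h^2 - 12.34*h - 2.31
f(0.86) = -6.62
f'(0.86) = -11.57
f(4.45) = -79.17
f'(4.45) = -20.98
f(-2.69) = -50.77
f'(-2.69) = 44.13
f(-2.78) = -54.83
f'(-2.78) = 46.14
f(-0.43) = -0.66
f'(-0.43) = 3.33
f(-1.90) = -22.53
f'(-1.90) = 27.74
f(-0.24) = -0.27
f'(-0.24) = 0.76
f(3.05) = -47.59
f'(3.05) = -22.92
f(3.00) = -46.45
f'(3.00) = -22.86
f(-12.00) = -1915.30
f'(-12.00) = 409.29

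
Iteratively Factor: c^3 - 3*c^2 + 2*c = (c - 2)*(c^2 - c) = c*(c - 2)*(c - 1)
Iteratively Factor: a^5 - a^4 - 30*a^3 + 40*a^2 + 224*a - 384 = (a - 3)*(a^4 + 2*a^3 - 24*a^2 - 32*a + 128) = (a - 3)*(a + 4)*(a^3 - 2*a^2 - 16*a + 32) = (a - 4)*(a - 3)*(a + 4)*(a^2 + 2*a - 8) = (a - 4)*(a - 3)*(a + 4)^2*(a - 2)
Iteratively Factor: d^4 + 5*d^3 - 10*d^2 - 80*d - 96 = (d + 4)*(d^3 + d^2 - 14*d - 24) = (d - 4)*(d + 4)*(d^2 + 5*d + 6) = (d - 4)*(d + 3)*(d + 4)*(d + 2)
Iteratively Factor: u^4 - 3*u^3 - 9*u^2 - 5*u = (u + 1)*(u^3 - 4*u^2 - 5*u) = (u - 5)*(u + 1)*(u^2 + u) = u*(u - 5)*(u + 1)*(u + 1)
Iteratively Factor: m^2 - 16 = (m - 4)*(m + 4)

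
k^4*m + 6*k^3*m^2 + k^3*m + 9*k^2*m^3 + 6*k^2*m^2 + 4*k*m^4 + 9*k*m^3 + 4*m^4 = (k + m)^2*(k + 4*m)*(k*m + m)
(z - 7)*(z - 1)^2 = z^3 - 9*z^2 + 15*z - 7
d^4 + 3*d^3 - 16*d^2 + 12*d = d*(d - 2)*(d - 1)*(d + 6)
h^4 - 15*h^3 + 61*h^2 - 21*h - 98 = (h - 7)^2*(h - 2)*(h + 1)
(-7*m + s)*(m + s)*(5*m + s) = -35*m^3 - 37*m^2*s - m*s^2 + s^3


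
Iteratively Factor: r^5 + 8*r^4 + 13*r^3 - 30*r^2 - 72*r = (r + 3)*(r^4 + 5*r^3 - 2*r^2 - 24*r) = (r - 2)*(r + 3)*(r^3 + 7*r^2 + 12*r) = (r - 2)*(r + 3)*(r + 4)*(r^2 + 3*r) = r*(r - 2)*(r + 3)*(r + 4)*(r + 3)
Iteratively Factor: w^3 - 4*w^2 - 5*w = (w + 1)*(w^2 - 5*w) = w*(w + 1)*(w - 5)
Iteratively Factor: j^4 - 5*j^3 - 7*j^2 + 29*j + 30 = (j + 1)*(j^3 - 6*j^2 - j + 30) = (j + 1)*(j + 2)*(j^2 - 8*j + 15) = (j - 5)*(j + 1)*(j + 2)*(j - 3)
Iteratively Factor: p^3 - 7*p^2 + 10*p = (p - 5)*(p^2 - 2*p) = (p - 5)*(p - 2)*(p)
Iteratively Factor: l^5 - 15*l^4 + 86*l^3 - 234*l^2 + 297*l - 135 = (l - 3)*(l^4 - 12*l^3 + 50*l^2 - 84*l + 45) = (l - 3)^2*(l^3 - 9*l^2 + 23*l - 15) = (l - 5)*(l - 3)^2*(l^2 - 4*l + 3) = (l - 5)*(l - 3)^2*(l - 1)*(l - 3)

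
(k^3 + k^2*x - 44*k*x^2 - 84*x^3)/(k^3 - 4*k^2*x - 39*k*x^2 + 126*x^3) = (-k - 2*x)/(-k + 3*x)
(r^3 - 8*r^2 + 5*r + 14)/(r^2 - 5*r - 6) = (r^2 - 9*r + 14)/(r - 6)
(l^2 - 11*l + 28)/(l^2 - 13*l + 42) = (l - 4)/(l - 6)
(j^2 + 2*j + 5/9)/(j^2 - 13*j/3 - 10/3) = (9*j^2 + 18*j + 5)/(3*(3*j^2 - 13*j - 10))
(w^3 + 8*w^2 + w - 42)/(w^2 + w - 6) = w + 7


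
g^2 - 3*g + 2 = (g - 2)*(g - 1)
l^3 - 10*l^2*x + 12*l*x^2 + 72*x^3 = (l - 6*x)^2*(l + 2*x)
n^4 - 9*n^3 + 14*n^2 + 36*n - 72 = (n - 6)*(n - 3)*(n - 2)*(n + 2)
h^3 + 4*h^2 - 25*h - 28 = (h - 4)*(h + 1)*(h + 7)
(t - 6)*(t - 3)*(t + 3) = t^3 - 6*t^2 - 9*t + 54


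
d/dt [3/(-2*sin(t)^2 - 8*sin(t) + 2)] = 3*(sin(t) + 2)*cos(t)/(4*sin(t) - cos(t)^2)^2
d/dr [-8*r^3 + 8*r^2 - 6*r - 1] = -24*r^2 + 16*r - 6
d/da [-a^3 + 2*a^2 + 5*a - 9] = -3*a^2 + 4*a + 5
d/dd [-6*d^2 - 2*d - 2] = -12*d - 2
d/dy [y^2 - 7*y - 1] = 2*y - 7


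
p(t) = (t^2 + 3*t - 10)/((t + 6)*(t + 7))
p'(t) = (2*t + 3)/((t + 6)*(t + 7)) - (t^2 + 3*t - 10)/((t + 6)*(t + 7)^2) - (t^2 + 3*t - 10)/((t + 6)^2*(t + 7))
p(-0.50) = -0.31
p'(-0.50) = 0.16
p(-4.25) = -0.97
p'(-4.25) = -0.23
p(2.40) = 0.04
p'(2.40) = 0.09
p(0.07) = -0.23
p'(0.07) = 0.14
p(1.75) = -0.02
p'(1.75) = 0.10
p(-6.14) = -77.07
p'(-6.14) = -383.83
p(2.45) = 0.04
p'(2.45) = 0.09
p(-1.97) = -0.59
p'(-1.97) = 0.22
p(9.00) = 0.41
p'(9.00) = 0.03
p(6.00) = 0.28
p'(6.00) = 0.05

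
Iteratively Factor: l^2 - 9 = (l - 3)*(l + 3)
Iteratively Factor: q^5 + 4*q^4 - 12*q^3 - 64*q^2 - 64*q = (q - 4)*(q^4 + 8*q^3 + 20*q^2 + 16*q) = (q - 4)*(q + 4)*(q^3 + 4*q^2 + 4*q) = (q - 4)*(q + 2)*(q + 4)*(q^2 + 2*q) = q*(q - 4)*(q + 2)*(q + 4)*(q + 2)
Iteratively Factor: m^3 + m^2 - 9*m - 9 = (m + 1)*(m^2 - 9) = (m + 1)*(m + 3)*(m - 3)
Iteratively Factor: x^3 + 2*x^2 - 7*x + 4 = (x + 4)*(x^2 - 2*x + 1) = (x - 1)*(x + 4)*(x - 1)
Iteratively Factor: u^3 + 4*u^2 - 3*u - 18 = (u - 2)*(u^2 + 6*u + 9) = (u - 2)*(u + 3)*(u + 3)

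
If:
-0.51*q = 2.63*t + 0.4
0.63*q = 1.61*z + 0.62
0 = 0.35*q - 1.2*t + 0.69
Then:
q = -1.50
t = 0.14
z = -0.97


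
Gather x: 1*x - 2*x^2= -2*x^2 + x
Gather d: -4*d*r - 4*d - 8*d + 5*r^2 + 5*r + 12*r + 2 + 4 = d*(-4*r - 12) + 5*r^2 + 17*r + 6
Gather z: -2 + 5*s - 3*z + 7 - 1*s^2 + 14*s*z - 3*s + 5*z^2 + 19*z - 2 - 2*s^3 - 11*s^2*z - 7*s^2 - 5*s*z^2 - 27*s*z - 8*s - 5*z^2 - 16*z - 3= -2*s^3 - 8*s^2 - 5*s*z^2 - 6*s + z*(-11*s^2 - 13*s)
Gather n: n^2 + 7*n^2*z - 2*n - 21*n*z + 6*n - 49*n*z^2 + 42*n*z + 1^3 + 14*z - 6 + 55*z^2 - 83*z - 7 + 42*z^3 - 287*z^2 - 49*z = n^2*(7*z + 1) + n*(-49*z^2 + 21*z + 4) + 42*z^3 - 232*z^2 - 118*z - 12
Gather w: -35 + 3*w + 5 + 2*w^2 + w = 2*w^2 + 4*w - 30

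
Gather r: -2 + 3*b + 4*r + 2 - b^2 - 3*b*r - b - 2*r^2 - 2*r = -b^2 + 2*b - 2*r^2 + r*(2 - 3*b)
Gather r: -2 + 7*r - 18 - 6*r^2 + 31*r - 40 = -6*r^2 + 38*r - 60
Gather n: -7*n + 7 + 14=21 - 7*n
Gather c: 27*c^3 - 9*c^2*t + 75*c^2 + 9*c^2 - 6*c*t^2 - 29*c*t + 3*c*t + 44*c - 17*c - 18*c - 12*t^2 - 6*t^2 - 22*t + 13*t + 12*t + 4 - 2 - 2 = 27*c^3 + c^2*(84 - 9*t) + c*(-6*t^2 - 26*t + 9) - 18*t^2 + 3*t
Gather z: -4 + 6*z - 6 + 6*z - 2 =12*z - 12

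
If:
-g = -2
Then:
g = 2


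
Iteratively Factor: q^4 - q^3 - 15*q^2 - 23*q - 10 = (q - 5)*(q^3 + 4*q^2 + 5*q + 2) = (q - 5)*(q + 1)*(q^2 + 3*q + 2) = (q - 5)*(q + 1)*(q + 2)*(q + 1)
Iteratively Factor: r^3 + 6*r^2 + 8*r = (r)*(r^2 + 6*r + 8) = r*(r + 2)*(r + 4)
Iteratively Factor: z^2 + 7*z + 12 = (z + 4)*(z + 3)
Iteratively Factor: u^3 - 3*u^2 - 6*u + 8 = (u - 1)*(u^2 - 2*u - 8) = (u - 4)*(u - 1)*(u + 2)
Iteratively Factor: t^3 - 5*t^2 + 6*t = (t - 3)*(t^2 - 2*t) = t*(t - 3)*(t - 2)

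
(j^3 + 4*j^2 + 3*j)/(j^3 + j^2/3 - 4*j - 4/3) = 3*j*(j^2 + 4*j + 3)/(3*j^3 + j^2 - 12*j - 4)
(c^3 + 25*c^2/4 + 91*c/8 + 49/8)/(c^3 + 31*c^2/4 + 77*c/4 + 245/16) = 2*(c + 1)/(2*c + 5)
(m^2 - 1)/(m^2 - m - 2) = (m - 1)/(m - 2)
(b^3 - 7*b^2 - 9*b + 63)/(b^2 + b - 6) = (b^2 - 10*b + 21)/(b - 2)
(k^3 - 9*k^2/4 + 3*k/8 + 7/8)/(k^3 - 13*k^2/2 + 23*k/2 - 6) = (8*k^2 - 10*k - 7)/(4*(2*k^2 - 11*k + 12))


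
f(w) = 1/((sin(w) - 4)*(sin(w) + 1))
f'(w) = -cos(w)/((sin(w) - 4)*(sin(w) + 1)^2) - cos(w)/((sin(w) - 4)^2*(sin(w) + 1)) = (3 - 2*sin(w))*cos(w)/((sin(w) - 4)^2*(sin(w) + 1)^2)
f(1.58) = -0.17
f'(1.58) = -0.00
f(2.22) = -0.17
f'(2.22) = -0.03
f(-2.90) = -0.31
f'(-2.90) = -0.32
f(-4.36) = -0.17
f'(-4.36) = -0.01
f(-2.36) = -0.72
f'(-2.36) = -1.62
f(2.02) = -0.17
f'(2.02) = -0.01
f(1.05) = -0.17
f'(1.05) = 0.02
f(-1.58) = -4722.20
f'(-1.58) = -1026139.53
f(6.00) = -0.32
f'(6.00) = 0.36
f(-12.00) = -0.19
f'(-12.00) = 0.06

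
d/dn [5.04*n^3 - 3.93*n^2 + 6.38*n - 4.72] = 15.12*n^2 - 7.86*n + 6.38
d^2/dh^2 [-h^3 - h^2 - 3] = -6*h - 2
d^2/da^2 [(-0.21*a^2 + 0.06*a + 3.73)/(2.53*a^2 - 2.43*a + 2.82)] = (-1.81401*a^3 + 152.241738*a^2 - 140.158458*a - 11.691258)/(16.194277*a^6 - 46.662561*a^5 + 98.969805*a^4 - 118.371375*a^3 + 110.31417*a^2 - 57.972996*a + 22.425768)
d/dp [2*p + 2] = 2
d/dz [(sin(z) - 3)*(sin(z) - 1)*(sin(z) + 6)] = (3*sin(z)^2 + 4*sin(z) - 21)*cos(z)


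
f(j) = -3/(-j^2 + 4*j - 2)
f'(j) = -3*(2*j - 4)/(-j^2 + 4*j - 2)^2 = 6*(2 - j)/(j^2 - 4*j + 2)^2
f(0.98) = -3.13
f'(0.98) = 6.65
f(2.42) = -1.65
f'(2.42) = -0.76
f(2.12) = -1.51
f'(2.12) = -0.18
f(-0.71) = 0.56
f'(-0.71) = 0.57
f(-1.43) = 0.31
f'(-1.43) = 0.22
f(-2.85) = 0.14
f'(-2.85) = 0.06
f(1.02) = -2.89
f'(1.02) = 5.44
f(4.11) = 1.22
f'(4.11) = -2.11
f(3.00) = -3.00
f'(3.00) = -6.00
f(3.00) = -3.00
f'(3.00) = -6.00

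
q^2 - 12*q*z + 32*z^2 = (q - 8*z)*(q - 4*z)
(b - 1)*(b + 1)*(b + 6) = b^3 + 6*b^2 - b - 6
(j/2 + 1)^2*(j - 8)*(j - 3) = j^4/4 - 7*j^3/4 - 4*j^2 + 13*j + 24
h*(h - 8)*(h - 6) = h^3 - 14*h^2 + 48*h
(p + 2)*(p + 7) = p^2 + 9*p + 14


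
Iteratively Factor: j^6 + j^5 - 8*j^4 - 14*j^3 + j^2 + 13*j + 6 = (j - 1)*(j^5 + 2*j^4 - 6*j^3 - 20*j^2 - 19*j - 6) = (j - 1)*(j + 1)*(j^4 + j^3 - 7*j^2 - 13*j - 6) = (j - 3)*(j - 1)*(j + 1)*(j^3 + 4*j^2 + 5*j + 2) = (j - 3)*(j - 1)*(j + 1)^2*(j^2 + 3*j + 2) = (j - 3)*(j - 1)*(j + 1)^2*(j + 2)*(j + 1)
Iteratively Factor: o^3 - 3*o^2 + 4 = (o + 1)*(o^2 - 4*o + 4) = (o - 2)*(o + 1)*(o - 2)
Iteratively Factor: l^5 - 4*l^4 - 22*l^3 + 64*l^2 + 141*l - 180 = (l + 3)*(l^4 - 7*l^3 - l^2 + 67*l - 60) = (l - 1)*(l + 3)*(l^3 - 6*l^2 - 7*l + 60) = (l - 1)*(l + 3)^2*(l^2 - 9*l + 20) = (l - 5)*(l - 1)*(l + 3)^2*(l - 4)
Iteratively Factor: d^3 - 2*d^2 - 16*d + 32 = (d - 4)*(d^2 + 2*d - 8) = (d - 4)*(d + 4)*(d - 2)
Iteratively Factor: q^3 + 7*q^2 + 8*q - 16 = (q + 4)*(q^2 + 3*q - 4) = (q + 4)^2*(q - 1)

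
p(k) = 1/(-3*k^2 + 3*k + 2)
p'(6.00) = 0.00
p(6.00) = -0.01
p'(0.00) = -0.75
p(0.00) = 0.50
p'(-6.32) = -0.00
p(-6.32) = -0.01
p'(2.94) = 0.06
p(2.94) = -0.07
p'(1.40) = 52.73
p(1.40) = 3.12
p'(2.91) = 0.07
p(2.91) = -0.07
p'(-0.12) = -1.46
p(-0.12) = 0.63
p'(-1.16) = -0.33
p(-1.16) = -0.18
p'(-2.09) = -0.05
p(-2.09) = -0.06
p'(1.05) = 0.97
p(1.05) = 0.54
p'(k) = (6*k - 3)/(-3*k^2 + 3*k + 2)^2 = 3*(2*k - 1)/(-3*k^2 + 3*k + 2)^2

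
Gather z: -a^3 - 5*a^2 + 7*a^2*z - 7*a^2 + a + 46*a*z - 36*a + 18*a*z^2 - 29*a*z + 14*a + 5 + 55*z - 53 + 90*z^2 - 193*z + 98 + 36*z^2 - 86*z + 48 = -a^3 - 12*a^2 - 21*a + z^2*(18*a + 126) + z*(7*a^2 + 17*a - 224) + 98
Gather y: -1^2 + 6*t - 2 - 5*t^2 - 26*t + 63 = -5*t^2 - 20*t + 60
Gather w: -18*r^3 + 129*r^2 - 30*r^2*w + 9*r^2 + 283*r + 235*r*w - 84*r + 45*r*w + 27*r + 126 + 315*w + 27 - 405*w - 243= -18*r^3 + 138*r^2 + 226*r + w*(-30*r^2 + 280*r - 90) - 90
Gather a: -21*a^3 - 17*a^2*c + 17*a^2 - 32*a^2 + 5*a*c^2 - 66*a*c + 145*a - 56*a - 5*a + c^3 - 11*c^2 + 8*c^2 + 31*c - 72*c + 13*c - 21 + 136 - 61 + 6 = -21*a^3 + a^2*(-17*c - 15) + a*(5*c^2 - 66*c + 84) + c^3 - 3*c^2 - 28*c + 60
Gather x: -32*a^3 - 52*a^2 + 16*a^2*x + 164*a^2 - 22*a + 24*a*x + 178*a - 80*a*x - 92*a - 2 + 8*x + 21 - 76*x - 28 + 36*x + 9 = -32*a^3 + 112*a^2 + 64*a + x*(16*a^2 - 56*a - 32)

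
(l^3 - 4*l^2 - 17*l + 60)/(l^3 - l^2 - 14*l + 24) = (l - 5)/(l - 2)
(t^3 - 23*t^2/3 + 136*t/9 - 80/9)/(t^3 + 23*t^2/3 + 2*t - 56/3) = (3*t^2 - 19*t + 20)/(3*(t^2 + 9*t + 14))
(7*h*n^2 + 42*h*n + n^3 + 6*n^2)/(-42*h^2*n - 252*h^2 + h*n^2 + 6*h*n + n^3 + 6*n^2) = -n/(6*h - n)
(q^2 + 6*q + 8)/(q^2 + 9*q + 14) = (q + 4)/(q + 7)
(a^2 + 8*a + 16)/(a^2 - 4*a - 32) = (a + 4)/(a - 8)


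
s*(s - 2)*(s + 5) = s^3 + 3*s^2 - 10*s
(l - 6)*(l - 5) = l^2 - 11*l + 30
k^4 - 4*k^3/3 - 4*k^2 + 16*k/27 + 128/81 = (k - 8/3)*(k - 2/3)*(k + 2/3)*(k + 4/3)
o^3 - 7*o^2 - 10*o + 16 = (o - 8)*(o - 1)*(o + 2)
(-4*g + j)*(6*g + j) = -24*g^2 + 2*g*j + j^2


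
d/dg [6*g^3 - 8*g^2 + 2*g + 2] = 18*g^2 - 16*g + 2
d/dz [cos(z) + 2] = -sin(z)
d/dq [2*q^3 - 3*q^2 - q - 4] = 6*q^2 - 6*q - 1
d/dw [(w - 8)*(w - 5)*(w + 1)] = 3*w^2 - 24*w + 27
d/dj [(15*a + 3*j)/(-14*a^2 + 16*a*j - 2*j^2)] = 3*(-7*a^2 + 8*a*j - j^2 - 2*(4*a - j)*(5*a + j))/(2*(7*a^2 - 8*a*j + j^2)^2)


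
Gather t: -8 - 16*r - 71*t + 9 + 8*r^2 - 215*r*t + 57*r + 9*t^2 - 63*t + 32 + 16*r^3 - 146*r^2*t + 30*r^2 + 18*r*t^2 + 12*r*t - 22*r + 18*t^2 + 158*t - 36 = 16*r^3 + 38*r^2 + 19*r + t^2*(18*r + 27) + t*(-146*r^2 - 203*r + 24) - 3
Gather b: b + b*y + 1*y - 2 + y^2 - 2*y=b*(y + 1) + y^2 - y - 2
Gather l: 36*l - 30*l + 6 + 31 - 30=6*l + 7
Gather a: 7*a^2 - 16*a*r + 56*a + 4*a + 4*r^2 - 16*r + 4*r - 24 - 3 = 7*a^2 + a*(60 - 16*r) + 4*r^2 - 12*r - 27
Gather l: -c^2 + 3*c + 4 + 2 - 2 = -c^2 + 3*c + 4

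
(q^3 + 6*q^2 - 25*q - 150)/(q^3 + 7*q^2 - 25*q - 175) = (q + 6)/(q + 7)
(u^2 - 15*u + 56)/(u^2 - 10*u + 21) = (u - 8)/(u - 3)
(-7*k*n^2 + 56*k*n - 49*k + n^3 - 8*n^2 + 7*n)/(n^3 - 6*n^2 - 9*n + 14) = (-7*k + n)/(n + 2)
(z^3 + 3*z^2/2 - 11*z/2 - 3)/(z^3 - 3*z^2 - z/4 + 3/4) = 2*(z^2 + z - 6)/(2*z^2 - 7*z + 3)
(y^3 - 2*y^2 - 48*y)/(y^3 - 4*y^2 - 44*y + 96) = y/(y - 2)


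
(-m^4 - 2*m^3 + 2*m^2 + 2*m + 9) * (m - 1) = -m^5 - m^4 + 4*m^3 + 7*m - 9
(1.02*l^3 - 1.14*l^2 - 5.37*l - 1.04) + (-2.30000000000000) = 1.02*l^3 - 1.14*l^2 - 5.37*l - 3.34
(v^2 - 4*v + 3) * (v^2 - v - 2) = v^4 - 5*v^3 + 5*v^2 + 5*v - 6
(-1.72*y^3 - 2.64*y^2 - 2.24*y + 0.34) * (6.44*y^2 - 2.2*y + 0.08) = -11.0768*y^5 - 13.2176*y^4 - 8.7552*y^3 + 6.9064*y^2 - 0.9272*y + 0.0272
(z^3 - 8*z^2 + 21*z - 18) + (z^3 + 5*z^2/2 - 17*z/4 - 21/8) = 2*z^3 - 11*z^2/2 + 67*z/4 - 165/8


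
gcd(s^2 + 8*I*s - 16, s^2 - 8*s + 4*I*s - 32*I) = s + 4*I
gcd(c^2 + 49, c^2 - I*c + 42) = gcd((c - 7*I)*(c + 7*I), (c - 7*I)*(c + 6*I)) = c - 7*I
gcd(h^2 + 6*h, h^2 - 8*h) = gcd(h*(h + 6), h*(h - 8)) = h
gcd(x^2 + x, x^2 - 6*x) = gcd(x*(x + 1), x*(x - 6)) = x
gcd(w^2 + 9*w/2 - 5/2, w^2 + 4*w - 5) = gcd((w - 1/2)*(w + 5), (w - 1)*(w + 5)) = w + 5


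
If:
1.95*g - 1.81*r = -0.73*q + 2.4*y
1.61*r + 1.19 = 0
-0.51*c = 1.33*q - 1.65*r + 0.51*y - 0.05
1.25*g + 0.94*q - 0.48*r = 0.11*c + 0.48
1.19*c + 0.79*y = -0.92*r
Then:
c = -0.10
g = 1.02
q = -1.23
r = -0.74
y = 1.01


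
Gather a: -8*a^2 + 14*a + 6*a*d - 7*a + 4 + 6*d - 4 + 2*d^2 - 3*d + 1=-8*a^2 + a*(6*d + 7) + 2*d^2 + 3*d + 1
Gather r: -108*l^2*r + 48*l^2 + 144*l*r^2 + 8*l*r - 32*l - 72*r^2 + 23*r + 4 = 48*l^2 - 32*l + r^2*(144*l - 72) + r*(-108*l^2 + 8*l + 23) + 4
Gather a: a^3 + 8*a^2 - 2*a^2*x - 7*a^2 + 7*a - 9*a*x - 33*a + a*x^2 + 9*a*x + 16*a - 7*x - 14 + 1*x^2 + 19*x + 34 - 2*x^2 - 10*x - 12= a^3 + a^2*(1 - 2*x) + a*(x^2 - 10) - x^2 + 2*x + 8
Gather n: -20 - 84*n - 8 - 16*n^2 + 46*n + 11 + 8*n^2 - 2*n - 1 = -8*n^2 - 40*n - 18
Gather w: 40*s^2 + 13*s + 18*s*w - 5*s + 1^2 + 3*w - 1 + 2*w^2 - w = 40*s^2 + 8*s + 2*w^2 + w*(18*s + 2)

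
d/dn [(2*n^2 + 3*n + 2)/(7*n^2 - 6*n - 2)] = 3*(-11*n^2 - 12*n + 2)/(49*n^4 - 84*n^3 + 8*n^2 + 24*n + 4)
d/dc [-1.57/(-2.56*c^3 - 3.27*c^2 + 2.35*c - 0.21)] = (-12.0576*c^2 - 10.2678*c + 3.6895)/(2.56*c^3 + 3.27*c^2 - 2.35*c + 0.21)^2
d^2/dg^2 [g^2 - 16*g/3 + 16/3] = 2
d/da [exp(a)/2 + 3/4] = exp(a)/2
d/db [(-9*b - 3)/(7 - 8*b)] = -87/(8*b - 7)^2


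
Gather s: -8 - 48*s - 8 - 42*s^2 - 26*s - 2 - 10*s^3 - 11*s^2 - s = -10*s^3 - 53*s^2 - 75*s - 18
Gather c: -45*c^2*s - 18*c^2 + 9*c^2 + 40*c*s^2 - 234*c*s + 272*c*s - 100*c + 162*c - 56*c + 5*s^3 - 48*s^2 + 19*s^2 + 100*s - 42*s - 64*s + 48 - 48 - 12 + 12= c^2*(-45*s - 9) + c*(40*s^2 + 38*s + 6) + 5*s^3 - 29*s^2 - 6*s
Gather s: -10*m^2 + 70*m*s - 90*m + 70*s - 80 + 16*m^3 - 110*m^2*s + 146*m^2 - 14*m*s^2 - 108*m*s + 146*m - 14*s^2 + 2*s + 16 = 16*m^3 + 136*m^2 + 56*m + s^2*(-14*m - 14) + s*(-110*m^2 - 38*m + 72) - 64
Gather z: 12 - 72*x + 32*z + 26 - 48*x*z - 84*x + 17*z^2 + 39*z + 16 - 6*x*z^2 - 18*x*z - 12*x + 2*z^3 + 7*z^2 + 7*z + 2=-168*x + 2*z^3 + z^2*(24 - 6*x) + z*(78 - 66*x) + 56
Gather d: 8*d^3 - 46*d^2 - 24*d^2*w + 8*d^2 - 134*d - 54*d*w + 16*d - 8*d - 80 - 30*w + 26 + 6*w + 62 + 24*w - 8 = 8*d^3 + d^2*(-24*w - 38) + d*(-54*w - 126)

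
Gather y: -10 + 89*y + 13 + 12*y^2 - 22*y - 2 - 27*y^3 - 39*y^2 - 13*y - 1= -27*y^3 - 27*y^2 + 54*y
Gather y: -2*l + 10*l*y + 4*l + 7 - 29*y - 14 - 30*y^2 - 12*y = 2*l - 30*y^2 + y*(10*l - 41) - 7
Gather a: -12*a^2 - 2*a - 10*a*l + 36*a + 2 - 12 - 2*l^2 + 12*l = -12*a^2 + a*(34 - 10*l) - 2*l^2 + 12*l - 10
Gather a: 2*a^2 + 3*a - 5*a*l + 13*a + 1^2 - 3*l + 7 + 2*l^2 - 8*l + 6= 2*a^2 + a*(16 - 5*l) + 2*l^2 - 11*l + 14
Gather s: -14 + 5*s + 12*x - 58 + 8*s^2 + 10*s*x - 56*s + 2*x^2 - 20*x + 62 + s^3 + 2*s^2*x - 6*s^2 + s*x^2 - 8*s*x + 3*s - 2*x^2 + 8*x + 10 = s^3 + s^2*(2*x + 2) + s*(x^2 + 2*x - 48)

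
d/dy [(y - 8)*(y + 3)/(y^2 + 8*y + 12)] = (13*y^2 + 72*y + 132)/(y^4 + 16*y^3 + 88*y^2 + 192*y + 144)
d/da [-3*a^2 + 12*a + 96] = 12 - 6*a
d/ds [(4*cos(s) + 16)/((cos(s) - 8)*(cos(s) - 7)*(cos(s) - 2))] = 2*(-269*cos(s) - 5*cos(2*s) + cos(3*s) + 907)*sin(s)/((cos(s) - 8)^2*(cos(s) - 7)^2*(cos(s) - 2)^2)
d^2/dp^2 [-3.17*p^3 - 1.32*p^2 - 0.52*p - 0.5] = -19.02*p - 2.64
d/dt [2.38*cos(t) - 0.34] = -2.38*sin(t)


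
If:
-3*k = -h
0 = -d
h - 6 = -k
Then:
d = 0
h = 9/2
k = 3/2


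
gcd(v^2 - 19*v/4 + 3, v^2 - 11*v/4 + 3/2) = v - 3/4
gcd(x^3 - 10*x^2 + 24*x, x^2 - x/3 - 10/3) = 1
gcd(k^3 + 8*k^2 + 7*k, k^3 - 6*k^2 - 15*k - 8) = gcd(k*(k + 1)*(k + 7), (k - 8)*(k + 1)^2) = k + 1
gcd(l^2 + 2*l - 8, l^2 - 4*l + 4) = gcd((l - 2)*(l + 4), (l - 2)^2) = l - 2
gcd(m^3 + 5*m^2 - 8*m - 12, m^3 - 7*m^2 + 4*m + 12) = m^2 - m - 2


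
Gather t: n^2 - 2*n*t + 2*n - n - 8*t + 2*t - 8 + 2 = n^2 + n + t*(-2*n - 6) - 6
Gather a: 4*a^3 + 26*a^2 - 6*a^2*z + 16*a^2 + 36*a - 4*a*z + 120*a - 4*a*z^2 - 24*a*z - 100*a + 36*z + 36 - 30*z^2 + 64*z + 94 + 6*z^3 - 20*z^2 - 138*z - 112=4*a^3 + a^2*(42 - 6*z) + a*(-4*z^2 - 28*z + 56) + 6*z^3 - 50*z^2 - 38*z + 18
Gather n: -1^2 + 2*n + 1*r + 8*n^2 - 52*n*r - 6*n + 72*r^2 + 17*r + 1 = 8*n^2 + n*(-52*r - 4) + 72*r^2 + 18*r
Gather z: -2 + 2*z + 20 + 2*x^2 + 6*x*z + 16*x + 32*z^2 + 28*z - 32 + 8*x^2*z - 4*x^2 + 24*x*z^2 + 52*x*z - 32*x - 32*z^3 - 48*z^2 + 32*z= -2*x^2 - 16*x - 32*z^3 + z^2*(24*x - 16) + z*(8*x^2 + 58*x + 62) - 14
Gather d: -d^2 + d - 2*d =-d^2 - d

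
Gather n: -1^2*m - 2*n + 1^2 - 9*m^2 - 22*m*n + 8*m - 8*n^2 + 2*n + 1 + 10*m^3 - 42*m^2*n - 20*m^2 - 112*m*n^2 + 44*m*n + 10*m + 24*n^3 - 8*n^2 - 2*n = 10*m^3 - 29*m^2 + 17*m + 24*n^3 + n^2*(-112*m - 16) + n*(-42*m^2 + 22*m - 2) + 2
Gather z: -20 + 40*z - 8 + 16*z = 56*z - 28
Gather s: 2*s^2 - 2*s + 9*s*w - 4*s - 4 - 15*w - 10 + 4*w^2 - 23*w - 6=2*s^2 + s*(9*w - 6) + 4*w^2 - 38*w - 20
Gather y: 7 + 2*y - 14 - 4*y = -2*y - 7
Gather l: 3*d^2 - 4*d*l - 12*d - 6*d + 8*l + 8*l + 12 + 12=3*d^2 - 18*d + l*(16 - 4*d) + 24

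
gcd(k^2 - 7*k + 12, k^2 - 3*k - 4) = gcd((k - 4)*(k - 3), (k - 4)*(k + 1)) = k - 4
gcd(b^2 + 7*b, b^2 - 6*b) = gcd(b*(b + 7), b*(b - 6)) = b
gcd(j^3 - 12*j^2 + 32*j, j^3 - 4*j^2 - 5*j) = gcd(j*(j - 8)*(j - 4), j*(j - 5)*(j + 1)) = j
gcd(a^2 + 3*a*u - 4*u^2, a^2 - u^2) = -a + u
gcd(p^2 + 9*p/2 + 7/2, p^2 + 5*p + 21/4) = p + 7/2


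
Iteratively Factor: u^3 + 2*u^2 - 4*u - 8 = (u + 2)*(u^2 - 4) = (u + 2)^2*(u - 2)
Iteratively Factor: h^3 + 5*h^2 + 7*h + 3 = (h + 1)*(h^2 + 4*h + 3) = (h + 1)*(h + 3)*(h + 1)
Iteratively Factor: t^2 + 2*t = (t)*(t + 2)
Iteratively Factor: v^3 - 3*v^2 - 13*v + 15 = (v - 1)*(v^2 - 2*v - 15) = (v - 1)*(v + 3)*(v - 5)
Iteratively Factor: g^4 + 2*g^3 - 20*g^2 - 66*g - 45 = (g + 1)*(g^3 + g^2 - 21*g - 45) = (g + 1)*(g + 3)*(g^2 - 2*g - 15) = (g - 5)*(g + 1)*(g + 3)*(g + 3)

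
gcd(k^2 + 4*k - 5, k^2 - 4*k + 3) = k - 1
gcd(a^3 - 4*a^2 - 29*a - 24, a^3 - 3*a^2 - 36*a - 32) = a^2 - 7*a - 8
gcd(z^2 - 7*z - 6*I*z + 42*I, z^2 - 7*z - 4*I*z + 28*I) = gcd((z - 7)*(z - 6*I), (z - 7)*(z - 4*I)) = z - 7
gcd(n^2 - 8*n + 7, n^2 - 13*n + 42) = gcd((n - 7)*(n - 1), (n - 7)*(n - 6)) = n - 7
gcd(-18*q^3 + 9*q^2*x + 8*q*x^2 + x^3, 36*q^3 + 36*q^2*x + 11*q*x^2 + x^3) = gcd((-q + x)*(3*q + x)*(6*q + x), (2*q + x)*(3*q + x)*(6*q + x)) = 18*q^2 + 9*q*x + x^2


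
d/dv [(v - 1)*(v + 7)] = 2*v + 6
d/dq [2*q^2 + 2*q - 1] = 4*q + 2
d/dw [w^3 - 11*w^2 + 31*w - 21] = 3*w^2 - 22*w + 31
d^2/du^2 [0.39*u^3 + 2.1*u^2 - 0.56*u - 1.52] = 2.34*u + 4.2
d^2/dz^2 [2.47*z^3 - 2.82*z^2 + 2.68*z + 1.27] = 14.82*z - 5.64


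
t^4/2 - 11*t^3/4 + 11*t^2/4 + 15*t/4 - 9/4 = (t/2 + 1/2)*(t - 3)^2*(t - 1/2)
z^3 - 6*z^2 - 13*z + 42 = (z - 7)*(z - 2)*(z + 3)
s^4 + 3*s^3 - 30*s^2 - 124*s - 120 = (s - 6)*(s + 2)^2*(s + 5)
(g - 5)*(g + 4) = g^2 - g - 20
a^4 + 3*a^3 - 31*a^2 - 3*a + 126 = (a - 3)^2*(a + 2)*(a + 7)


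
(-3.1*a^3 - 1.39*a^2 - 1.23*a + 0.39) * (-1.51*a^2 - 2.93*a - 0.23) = 4.681*a^5 + 11.1819*a^4 + 6.643*a^3 + 3.3347*a^2 - 0.8598*a - 0.0897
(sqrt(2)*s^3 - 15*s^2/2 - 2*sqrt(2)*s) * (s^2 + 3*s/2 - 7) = sqrt(2)*s^5 - 15*s^4/2 + 3*sqrt(2)*s^4/2 - 9*sqrt(2)*s^3 - 45*s^3/4 - 3*sqrt(2)*s^2 + 105*s^2/2 + 14*sqrt(2)*s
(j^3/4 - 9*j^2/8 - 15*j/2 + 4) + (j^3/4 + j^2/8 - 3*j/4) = j^3/2 - j^2 - 33*j/4 + 4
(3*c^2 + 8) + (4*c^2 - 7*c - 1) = 7*c^2 - 7*c + 7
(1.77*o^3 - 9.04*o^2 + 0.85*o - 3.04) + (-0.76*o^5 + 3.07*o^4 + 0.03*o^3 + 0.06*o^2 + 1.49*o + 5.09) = -0.76*o^5 + 3.07*o^4 + 1.8*o^3 - 8.98*o^2 + 2.34*o + 2.05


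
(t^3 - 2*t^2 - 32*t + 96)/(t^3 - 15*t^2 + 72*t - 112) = (t + 6)/(t - 7)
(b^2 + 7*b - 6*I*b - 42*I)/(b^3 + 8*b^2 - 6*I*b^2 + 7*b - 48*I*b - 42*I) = 1/(b + 1)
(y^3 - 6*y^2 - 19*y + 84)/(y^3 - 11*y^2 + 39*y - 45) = (y^2 - 3*y - 28)/(y^2 - 8*y + 15)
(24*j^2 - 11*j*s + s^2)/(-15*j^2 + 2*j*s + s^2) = (-8*j + s)/(5*j + s)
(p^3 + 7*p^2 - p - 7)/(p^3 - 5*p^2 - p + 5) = (p + 7)/(p - 5)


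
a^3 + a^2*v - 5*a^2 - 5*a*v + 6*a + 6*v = (a - 3)*(a - 2)*(a + v)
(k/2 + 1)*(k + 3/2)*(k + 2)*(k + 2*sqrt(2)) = k^4/2 + sqrt(2)*k^3 + 11*k^3/4 + 5*k^2 + 11*sqrt(2)*k^2/2 + 3*k + 10*sqrt(2)*k + 6*sqrt(2)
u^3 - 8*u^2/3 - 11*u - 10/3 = (u - 5)*(u + 1/3)*(u + 2)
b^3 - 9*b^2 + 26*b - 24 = (b - 4)*(b - 3)*(b - 2)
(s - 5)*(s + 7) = s^2 + 2*s - 35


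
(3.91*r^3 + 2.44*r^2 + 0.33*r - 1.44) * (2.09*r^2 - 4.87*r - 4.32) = 8.1719*r^5 - 13.9421*r^4 - 28.0843*r^3 - 15.1575*r^2 + 5.5872*r + 6.2208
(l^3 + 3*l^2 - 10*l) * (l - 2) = l^4 + l^3 - 16*l^2 + 20*l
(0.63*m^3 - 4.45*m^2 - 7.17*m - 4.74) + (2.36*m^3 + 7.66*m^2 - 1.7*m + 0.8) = 2.99*m^3 + 3.21*m^2 - 8.87*m - 3.94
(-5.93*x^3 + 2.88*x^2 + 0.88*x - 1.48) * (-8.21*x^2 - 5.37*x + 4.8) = 48.6853*x^5 + 8.1993*x^4 - 51.1544*x^3 + 21.2492*x^2 + 12.1716*x - 7.104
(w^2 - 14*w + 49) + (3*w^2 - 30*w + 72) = 4*w^2 - 44*w + 121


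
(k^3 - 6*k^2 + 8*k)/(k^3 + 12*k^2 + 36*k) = (k^2 - 6*k + 8)/(k^2 + 12*k + 36)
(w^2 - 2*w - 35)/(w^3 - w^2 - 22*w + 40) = (w - 7)/(w^2 - 6*w + 8)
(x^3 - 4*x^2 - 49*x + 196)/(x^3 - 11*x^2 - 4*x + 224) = (x^2 + 3*x - 28)/(x^2 - 4*x - 32)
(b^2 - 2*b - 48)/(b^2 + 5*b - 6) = (b - 8)/(b - 1)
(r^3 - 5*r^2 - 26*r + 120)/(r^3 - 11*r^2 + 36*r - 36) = (r^2 + r - 20)/(r^2 - 5*r + 6)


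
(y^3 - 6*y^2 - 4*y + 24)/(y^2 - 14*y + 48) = (y^2 - 4)/(y - 8)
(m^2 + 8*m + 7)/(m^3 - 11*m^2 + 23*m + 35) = (m + 7)/(m^2 - 12*m + 35)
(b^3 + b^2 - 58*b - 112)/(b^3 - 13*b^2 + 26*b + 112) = (b + 7)/(b - 7)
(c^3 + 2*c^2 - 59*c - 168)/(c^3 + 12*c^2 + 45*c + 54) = (c^2 - c - 56)/(c^2 + 9*c + 18)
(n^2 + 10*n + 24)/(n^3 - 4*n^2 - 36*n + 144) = (n + 4)/(n^2 - 10*n + 24)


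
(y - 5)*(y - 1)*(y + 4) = y^3 - 2*y^2 - 19*y + 20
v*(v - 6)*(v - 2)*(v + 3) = v^4 - 5*v^3 - 12*v^2 + 36*v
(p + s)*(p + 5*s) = p^2 + 6*p*s + 5*s^2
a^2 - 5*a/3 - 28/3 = (a - 4)*(a + 7/3)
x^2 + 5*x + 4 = (x + 1)*(x + 4)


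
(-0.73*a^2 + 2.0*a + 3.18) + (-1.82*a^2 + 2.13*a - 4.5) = -2.55*a^2 + 4.13*a - 1.32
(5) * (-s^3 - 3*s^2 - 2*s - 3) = -5*s^3 - 15*s^2 - 10*s - 15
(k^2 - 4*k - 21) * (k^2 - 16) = k^4 - 4*k^3 - 37*k^2 + 64*k + 336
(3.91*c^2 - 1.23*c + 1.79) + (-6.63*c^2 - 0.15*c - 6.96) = -2.72*c^2 - 1.38*c - 5.17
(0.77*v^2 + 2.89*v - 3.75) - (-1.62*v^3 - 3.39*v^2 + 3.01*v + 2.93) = 1.62*v^3 + 4.16*v^2 - 0.12*v - 6.68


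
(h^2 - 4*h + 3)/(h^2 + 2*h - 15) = (h - 1)/(h + 5)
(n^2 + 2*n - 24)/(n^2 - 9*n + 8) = (n^2 + 2*n - 24)/(n^2 - 9*n + 8)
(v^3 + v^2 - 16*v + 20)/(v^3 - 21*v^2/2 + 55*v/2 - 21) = 2*(v^2 + 3*v - 10)/(2*v^2 - 17*v + 21)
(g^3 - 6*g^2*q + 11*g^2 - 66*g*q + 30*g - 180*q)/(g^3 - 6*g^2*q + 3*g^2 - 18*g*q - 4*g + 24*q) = (g^2 + 11*g + 30)/(g^2 + 3*g - 4)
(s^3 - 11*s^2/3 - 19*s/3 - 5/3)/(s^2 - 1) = (3*s^2 - 14*s - 5)/(3*(s - 1))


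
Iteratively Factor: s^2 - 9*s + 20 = (s - 5)*(s - 4)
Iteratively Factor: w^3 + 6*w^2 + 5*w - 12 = (w - 1)*(w^2 + 7*w + 12) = (w - 1)*(w + 4)*(w + 3)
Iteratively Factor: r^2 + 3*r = (r)*(r + 3)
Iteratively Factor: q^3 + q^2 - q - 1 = (q + 1)*(q^2 - 1) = (q - 1)*(q + 1)*(q + 1)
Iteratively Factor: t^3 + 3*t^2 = (t + 3)*(t^2) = t*(t + 3)*(t)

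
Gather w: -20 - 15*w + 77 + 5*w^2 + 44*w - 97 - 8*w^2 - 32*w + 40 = -3*w^2 - 3*w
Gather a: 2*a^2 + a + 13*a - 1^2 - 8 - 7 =2*a^2 + 14*a - 16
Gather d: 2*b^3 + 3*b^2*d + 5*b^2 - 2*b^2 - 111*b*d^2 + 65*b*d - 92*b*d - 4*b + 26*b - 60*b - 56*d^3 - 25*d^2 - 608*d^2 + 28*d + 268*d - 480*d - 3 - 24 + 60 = 2*b^3 + 3*b^2 - 38*b - 56*d^3 + d^2*(-111*b - 633) + d*(3*b^2 - 27*b - 184) + 33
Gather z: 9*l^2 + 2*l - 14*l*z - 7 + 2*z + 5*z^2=9*l^2 + 2*l + 5*z^2 + z*(2 - 14*l) - 7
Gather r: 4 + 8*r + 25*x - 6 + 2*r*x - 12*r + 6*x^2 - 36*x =r*(2*x - 4) + 6*x^2 - 11*x - 2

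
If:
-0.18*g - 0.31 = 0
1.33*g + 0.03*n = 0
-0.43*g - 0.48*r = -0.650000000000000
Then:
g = -1.72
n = 76.35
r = 2.90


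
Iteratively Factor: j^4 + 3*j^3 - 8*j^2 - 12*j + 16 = (j - 2)*(j^3 + 5*j^2 + 2*j - 8) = (j - 2)*(j + 4)*(j^2 + j - 2) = (j - 2)*(j - 1)*(j + 4)*(j + 2)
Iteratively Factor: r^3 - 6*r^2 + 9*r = (r - 3)*(r^2 - 3*r) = r*(r - 3)*(r - 3)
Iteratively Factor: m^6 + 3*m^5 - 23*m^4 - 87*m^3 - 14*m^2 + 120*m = (m)*(m^5 + 3*m^4 - 23*m^3 - 87*m^2 - 14*m + 120) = m*(m - 1)*(m^4 + 4*m^3 - 19*m^2 - 106*m - 120) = m*(m - 5)*(m - 1)*(m^3 + 9*m^2 + 26*m + 24) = m*(m - 5)*(m - 1)*(m + 2)*(m^2 + 7*m + 12) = m*(m - 5)*(m - 1)*(m + 2)*(m + 3)*(m + 4)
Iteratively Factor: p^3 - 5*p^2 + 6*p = (p - 3)*(p^2 - 2*p) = p*(p - 3)*(p - 2)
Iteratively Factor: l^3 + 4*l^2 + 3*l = (l + 1)*(l^2 + 3*l) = l*(l + 1)*(l + 3)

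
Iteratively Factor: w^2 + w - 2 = (w + 2)*(w - 1)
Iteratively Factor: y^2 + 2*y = (y + 2)*(y)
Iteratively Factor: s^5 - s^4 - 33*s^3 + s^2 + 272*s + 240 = (s - 5)*(s^4 + 4*s^3 - 13*s^2 - 64*s - 48) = (s - 5)*(s + 3)*(s^3 + s^2 - 16*s - 16) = (s - 5)*(s - 4)*(s + 3)*(s^2 + 5*s + 4) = (s - 5)*(s - 4)*(s + 1)*(s + 3)*(s + 4)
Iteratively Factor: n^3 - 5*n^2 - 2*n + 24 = (n - 3)*(n^2 - 2*n - 8) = (n - 3)*(n + 2)*(n - 4)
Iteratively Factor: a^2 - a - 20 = (a + 4)*(a - 5)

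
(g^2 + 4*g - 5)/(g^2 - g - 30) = (g - 1)/(g - 6)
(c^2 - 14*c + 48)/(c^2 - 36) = (c - 8)/(c + 6)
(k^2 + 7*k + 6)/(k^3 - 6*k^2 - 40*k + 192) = (k + 1)/(k^2 - 12*k + 32)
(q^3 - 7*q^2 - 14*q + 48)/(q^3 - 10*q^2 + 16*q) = (q + 3)/q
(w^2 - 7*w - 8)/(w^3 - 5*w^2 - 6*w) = (w - 8)/(w*(w - 6))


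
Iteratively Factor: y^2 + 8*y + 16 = (y + 4)*(y + 4)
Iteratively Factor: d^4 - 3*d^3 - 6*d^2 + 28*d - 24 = (d - 2)*(d^3 - d^2 - 8*d + 12) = (d - 2)*(d + 3)*(d^2 - 4*d + 4) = (d - 2)^2*(d + 3)*(d - 2)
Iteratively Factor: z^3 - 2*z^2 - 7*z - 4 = (z + 1)*(z^2 - 3*z - 4) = (z + 1)^2*(z - 4)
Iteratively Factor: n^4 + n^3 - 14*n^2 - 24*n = (n + 3)*(n^3 - 2*n^2 - 8*n) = (n - 4)*(n + 3)*(n^2 + 2*n) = (n - 4)*(n + 2)*(n + 3)*(n)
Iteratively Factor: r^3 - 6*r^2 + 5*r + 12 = (r - 4)*(r^2 - 2*r - 3) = (r - 4)*(r - 3)*(r + 1)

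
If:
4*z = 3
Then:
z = 3/4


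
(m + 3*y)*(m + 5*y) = m^2 + 8*m*y + 15*y^2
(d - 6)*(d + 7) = d^2 + d - 42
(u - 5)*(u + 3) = u^2 - 2*u - 15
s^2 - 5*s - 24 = (s - 8)*(s + 3)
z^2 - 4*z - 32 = (z - 8)*(z + 4)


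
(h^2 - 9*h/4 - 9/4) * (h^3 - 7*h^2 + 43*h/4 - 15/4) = h^5 - 37*h^4/4 + 97*h^3/4 - 195*h^2/16 - 63*h/4 + 135/16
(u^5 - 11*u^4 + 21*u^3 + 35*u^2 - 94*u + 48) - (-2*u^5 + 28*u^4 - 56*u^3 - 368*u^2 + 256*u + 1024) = 3*u^5 - 39*u^4 + 77*u^3 + 403*u^2 - 350*u - 976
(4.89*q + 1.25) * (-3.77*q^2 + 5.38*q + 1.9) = -18.4353*q^3 + 21.5957*q^2 + 16.016*q + 2.375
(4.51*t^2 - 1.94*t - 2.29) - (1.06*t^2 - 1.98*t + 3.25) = 3.45*t^2 + 0.04*t - 5.54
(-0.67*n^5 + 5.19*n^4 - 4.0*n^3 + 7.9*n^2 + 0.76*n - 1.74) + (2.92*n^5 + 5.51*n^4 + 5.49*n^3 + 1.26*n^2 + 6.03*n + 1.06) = 2.25*n^5 + 10.7*n^4 + 1.49*n^3 + 9.16*n^2 + 6.79*n - 0.68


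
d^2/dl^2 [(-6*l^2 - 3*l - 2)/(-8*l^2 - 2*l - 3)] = 8*(24*l^3 - 12*l^2 - 30*l - 1)/(512*l^6 + 384*l^5 + 672*l^4 + 296*l^3 + 252*l^2 + 54*l + 27)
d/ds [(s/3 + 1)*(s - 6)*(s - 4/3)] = s^2 - 26*s/9 - 14/3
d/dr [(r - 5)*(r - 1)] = 2*r - 6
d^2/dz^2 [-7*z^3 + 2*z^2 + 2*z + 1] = 4 - 42*z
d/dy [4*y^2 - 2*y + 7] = 8*y - 2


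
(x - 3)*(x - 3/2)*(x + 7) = x^3 + 5*x^2/2 - 27*x + 63/2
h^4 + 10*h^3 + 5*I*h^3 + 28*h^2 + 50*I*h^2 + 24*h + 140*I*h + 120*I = (h + 2)^2*(h + 6)*(h + 5*I)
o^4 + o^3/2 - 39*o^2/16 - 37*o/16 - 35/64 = (o - 7/4)*(o + 1/2)^2*(o + 5/4)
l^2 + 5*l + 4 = (l + 1)*(l + 4)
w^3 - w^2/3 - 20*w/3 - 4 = (w - 3)*(w + 2/3)*(w + 2)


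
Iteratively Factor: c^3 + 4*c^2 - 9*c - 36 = (c + 3)*(c^2 + c - 12) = (c + 3)*(c + 4)*(c - 3)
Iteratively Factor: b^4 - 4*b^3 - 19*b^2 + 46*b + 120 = (b - 4)*(b^3 - 19*b - 30) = (b - 4)*(b + 2)*(b^2 - 2*b - 15) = (b - 4)*(b + 2)*(b + 3)*(b - 5)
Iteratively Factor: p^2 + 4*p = (p + 4)*(p)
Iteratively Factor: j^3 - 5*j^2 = (j - 5)*(j^2) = j*(j - 5)*(j)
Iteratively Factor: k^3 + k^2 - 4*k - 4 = (k + 2)*(k^2 - k - 2) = (k - 2)*(k + 2)*(k + 1)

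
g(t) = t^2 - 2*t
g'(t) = 2*t - 2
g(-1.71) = 6.34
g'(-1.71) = -5.42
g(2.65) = 1.72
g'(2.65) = 3.30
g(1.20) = -0.96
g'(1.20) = 0.40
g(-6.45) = 54.50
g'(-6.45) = -14.90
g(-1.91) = 7.47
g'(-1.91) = -5.82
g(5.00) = 15.00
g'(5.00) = 8.00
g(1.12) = -0.99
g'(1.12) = 0.24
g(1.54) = -0.71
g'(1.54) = 1.08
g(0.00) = 0.00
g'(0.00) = -2.00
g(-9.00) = 99.00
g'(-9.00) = -20.00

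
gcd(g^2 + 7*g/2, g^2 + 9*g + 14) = 1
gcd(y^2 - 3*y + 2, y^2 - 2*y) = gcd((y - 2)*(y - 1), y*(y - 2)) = y - 2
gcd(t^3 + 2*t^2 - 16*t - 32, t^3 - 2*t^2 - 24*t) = t + 4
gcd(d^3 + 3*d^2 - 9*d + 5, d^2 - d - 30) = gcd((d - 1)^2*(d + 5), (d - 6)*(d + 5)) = d + 5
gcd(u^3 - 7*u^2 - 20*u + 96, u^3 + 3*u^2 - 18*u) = u - 3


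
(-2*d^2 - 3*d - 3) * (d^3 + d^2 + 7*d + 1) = -2*d^5 - 5*d^4 - 20*d^3 - 26*d^2 - 24*d - 3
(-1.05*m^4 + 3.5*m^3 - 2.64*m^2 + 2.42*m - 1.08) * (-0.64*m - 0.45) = 0.672*m^5 - 1.7675*m^4 + 0.1146*m^3 - 0.3608*m^2 - 0.3978*m + 0.486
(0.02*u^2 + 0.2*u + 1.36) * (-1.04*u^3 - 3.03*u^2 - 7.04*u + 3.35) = -0.0208*u^5 - 0.2686*u^4 - 2.1612*u^3 - 5.4618*u^2 - 8.9044*u + 4.556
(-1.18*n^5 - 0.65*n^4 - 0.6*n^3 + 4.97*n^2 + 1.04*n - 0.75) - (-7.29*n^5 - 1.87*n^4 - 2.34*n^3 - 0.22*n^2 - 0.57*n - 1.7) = 6.11*n^5 + 1.22*n^4 + 1.74*n^3 + 5.19*n^2 + 1.61*n + 0.95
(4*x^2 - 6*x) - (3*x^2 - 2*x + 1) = x^2 - 4*x - 1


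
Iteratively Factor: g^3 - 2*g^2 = (g)*(g^2 - 2*g) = g*(g - 2)*(g)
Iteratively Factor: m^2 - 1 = (m + 1)*(m - 1)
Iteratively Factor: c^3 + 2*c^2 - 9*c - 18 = (c + 3)*(c^2 - c - 6) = (c + 2)*(c + 3)*(c - 3)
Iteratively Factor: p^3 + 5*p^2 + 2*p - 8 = (p + 2)*(p^2 + 3*p - 4) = (p + 2)*(p + 4)*(p - 1)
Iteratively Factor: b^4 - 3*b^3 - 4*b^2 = (b)*(b^3 - 3*b^2 - 4*b) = b*(b + 1)*(b^2 - 4*b) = b*(b - 4)*(b + 1)*(b)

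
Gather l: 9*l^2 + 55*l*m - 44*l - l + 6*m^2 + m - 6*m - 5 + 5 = 9*l^2 + l*(55*m - 45) + 6*m^2 - 5*m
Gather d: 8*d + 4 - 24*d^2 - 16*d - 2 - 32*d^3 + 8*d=-32*d^3 - 24*d^2 + 2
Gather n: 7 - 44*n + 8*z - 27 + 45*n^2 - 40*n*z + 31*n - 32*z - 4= 45*n^2 + n*(-40*z - 13) - 24*z - 24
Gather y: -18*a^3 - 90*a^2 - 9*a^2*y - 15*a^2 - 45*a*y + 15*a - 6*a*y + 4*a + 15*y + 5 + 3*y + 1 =-18*a^3 - 105*a^2 + 19*a + y*(-9*a^2 - 51*a + 18) + 6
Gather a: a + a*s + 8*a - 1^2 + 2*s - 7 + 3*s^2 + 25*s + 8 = a*(s + 9) + 3*s^2 + 27*s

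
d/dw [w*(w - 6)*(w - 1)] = 3*w^2 - 14*w + 6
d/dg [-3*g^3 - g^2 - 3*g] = -9*g^2 - 2*g - 3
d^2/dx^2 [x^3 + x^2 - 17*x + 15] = 6*x + 2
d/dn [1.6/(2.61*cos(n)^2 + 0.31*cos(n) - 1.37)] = (8.352*cos(n) + 0.496)*sin(n)/(2.61*cos(n)^2 + 0.31*cos(n) - 1.37)^2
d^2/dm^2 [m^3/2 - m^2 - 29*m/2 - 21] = 3*m - 2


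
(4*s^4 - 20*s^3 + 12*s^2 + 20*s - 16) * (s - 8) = 4*s^5 - 52*s^4 + 172*s^3 - 76*s^2 - 176*s + 128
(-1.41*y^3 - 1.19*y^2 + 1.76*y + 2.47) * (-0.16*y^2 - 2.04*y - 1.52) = 0.2256*y^5 + 3.0668*y^4 + 4.2892*y^3 - 2.1768*y^2 - 7.714*y - 3.7544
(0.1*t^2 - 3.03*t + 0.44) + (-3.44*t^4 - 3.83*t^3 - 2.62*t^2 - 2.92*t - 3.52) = -3.44*t^4 - 3.83*t^3 - 2.52*t^2 - 5.95*t - 3.08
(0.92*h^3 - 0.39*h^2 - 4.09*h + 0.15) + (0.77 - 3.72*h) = 0.92*h^3 - 0.39*h^2 - 7.81*h + 0.92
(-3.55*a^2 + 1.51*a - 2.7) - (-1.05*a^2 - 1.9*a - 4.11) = -2.5*a^2 + 3.41*a + 1.41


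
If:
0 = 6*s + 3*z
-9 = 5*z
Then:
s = 9/10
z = -9/5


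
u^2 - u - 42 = (u - 7)*(u + 6)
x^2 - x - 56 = (x - 8)*(x + 7)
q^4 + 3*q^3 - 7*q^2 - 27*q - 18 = (q - 3)*(q + 1)*(q + 2)*(q + 3)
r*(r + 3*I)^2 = r^3 + 6*I*r^2 - 9*r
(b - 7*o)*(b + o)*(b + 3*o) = b^3 - 3*b^2*o - 25*b*o^2 - 21*o^3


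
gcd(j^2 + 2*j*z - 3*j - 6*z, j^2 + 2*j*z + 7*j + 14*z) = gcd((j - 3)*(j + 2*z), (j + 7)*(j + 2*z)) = j + 2*z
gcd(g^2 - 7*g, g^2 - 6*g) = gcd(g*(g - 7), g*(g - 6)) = g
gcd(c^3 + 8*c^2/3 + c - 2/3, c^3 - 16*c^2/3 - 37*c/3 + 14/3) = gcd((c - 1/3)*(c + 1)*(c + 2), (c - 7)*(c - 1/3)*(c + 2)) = c^2 + 5*c/3 - 2/3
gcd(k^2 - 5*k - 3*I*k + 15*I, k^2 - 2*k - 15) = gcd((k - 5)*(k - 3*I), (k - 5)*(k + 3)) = k - 5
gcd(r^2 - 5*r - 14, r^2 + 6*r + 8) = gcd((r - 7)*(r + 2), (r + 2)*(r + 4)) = r + 2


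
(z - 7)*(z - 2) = z^2 - 9*z + 14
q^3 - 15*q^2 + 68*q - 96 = (q - 8)*(q - 4)*(q - 3)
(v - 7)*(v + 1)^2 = v^3 - 5*v^2 - 13*v - 7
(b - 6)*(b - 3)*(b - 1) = b^3 - 10*b^2 + 27*b - 18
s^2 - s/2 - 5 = (s - 5/2)*(s + 2)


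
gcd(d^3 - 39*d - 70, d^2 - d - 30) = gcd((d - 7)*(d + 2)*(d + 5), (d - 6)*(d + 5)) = d + 5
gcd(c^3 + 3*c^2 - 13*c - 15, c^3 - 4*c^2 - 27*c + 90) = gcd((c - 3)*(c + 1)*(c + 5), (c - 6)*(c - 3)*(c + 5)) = c^2 + 2*c - 15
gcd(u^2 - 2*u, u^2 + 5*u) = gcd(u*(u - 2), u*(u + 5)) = u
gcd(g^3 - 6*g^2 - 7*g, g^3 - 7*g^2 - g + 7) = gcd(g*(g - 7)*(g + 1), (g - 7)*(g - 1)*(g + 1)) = g^2 - 6*g - 7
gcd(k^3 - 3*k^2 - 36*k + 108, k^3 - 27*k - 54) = k - 6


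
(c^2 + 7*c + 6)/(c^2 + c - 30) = (c + 1)/(c - 5)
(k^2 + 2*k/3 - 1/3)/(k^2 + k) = (k - 1/3)/k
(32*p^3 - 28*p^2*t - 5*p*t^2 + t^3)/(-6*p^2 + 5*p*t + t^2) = (-32*p^2 - 4*p*t + t^2)/(6*p + t)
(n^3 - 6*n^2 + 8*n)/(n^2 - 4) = n*(n - 4)/(n + 2)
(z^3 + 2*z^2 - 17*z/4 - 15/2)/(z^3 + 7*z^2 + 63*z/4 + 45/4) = (z - 2)/(z + 3)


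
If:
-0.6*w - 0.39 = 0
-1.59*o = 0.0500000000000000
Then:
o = -0.03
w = -0.65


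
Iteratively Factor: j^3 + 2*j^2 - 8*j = (j)*(j^2 + 2*j - 8) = j*(j + 4)*(j - 2)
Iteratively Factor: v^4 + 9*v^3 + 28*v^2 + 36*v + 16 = (v + 2)*(v^3 + 7*v^2 + 14*v + 8) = (v + 2)^2*(v^2 + 5*v + 4) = (v + 1)*(v + 2)^2*(v + 4)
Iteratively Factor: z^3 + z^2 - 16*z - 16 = (z + 1)*(z^2 - 16) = (z - 4)*(z + 1)*(z + 4)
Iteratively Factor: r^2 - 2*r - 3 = (r + 1)*(r - 3)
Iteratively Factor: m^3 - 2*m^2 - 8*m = (m + 2)*(m^2 - 4*m) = m*(m + 2)*(m - 4)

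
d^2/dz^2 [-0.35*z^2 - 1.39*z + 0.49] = -0.700000000000000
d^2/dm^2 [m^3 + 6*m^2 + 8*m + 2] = 6*m + 12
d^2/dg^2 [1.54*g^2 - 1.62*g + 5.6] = 3.08000000000000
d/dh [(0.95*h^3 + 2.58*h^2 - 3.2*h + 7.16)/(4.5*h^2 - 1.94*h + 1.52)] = (4.275*h^4 - 3.686*h^3 + 13.7268*h^2 - 56.5968*h + 9.0264)/(20.25*h^4 - 17.46*h^3 + 17.4436*h^2 - 5.8976*h + 2.3104)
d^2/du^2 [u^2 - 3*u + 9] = 2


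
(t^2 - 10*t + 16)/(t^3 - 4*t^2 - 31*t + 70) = (t - 8)/(t^2 - 2*t - 35)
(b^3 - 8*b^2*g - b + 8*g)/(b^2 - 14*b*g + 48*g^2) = (b^2 - 1)/(b - 6*g)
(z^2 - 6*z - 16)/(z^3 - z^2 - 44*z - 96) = (z + 2)/(z^2 + 7*z + 12)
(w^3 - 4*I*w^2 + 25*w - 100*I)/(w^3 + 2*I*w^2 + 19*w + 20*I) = (w - 5*I)/(w + I)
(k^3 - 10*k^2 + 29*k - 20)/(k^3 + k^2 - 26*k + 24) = (k - 5)/(k + 6)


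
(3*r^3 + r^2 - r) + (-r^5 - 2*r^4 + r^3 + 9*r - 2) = -r^5 - 2*r^4 + 4*r^3 + r^2 + 8*r - 2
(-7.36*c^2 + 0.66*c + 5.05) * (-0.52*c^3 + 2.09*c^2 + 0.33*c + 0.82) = 3.8272*c^5 - 15.7256*c^4 - 3.6754*c^3 + 4.7371*c^2 + 2.2077*c + 4.141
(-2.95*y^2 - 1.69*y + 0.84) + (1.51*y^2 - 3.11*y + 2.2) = -1.44*y^2 - 4.8*y + 3.04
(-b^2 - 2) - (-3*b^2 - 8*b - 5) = 2*b^2 + 8*b + 3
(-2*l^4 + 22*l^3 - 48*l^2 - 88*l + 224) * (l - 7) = -2*l^5 + 36*l^4 - 202*l^3 + 248*l^2 + 840*l - 1568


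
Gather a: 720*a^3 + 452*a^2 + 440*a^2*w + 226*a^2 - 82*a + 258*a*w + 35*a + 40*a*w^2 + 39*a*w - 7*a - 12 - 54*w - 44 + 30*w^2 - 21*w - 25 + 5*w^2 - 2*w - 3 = 720*a^3 + a^2*(440*w + 678) + a*(40*w^2 + 297*w - 54) + 35*w^2 - 77*w - 84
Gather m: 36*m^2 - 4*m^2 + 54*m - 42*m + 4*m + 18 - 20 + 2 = 32*m^2 + 16*m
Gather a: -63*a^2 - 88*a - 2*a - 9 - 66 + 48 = -63*a^2 - 90*a - 27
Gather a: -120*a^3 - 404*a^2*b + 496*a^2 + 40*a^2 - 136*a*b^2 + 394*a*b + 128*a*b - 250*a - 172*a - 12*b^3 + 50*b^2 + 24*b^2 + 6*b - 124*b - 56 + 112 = -120*a^3 + a^2*(536 - 404*b) + a*(-136*b^2 + 522*b - 422) - 12*b^3 + 74*b^2 - 118*b + 56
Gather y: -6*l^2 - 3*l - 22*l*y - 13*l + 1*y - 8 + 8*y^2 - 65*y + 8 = -6*l^2 - 16*l + 8*y^2 + y*(-22*l - 64)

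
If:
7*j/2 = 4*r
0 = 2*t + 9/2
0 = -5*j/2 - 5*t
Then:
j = 9/2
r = 63/16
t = -9/4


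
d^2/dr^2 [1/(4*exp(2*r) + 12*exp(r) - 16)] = (2*(2*exp(r) + 3)^2*exp(r) - (4*exp(r) + 3)*(exp(2*r) + 3*exp(r) - 4))*exp(r)/(4*(exp(2*r) + 3*exp(r) - 4)^3)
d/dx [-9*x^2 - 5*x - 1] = -18*x - 5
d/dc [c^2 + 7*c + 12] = 2*c + 7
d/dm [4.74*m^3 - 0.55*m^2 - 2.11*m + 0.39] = 14.22*m^2 - 1.1*m - 2.11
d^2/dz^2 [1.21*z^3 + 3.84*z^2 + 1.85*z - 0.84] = 7.26*z + 7.68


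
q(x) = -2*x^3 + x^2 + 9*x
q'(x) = -6*x^2 + 2*x + 9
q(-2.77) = 25.25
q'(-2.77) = -42.58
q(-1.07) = -6.04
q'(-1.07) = -0.01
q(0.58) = 5.17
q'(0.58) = 8.14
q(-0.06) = -0.54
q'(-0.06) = 8.86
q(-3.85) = 94.31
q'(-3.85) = -87.64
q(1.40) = 9.07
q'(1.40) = 0.04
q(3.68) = -53.01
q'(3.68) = -64.89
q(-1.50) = -4.50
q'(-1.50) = -7.50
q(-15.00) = 6840.00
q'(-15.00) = -1371.00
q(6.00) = -342.00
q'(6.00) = -195.00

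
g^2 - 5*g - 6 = (g - 6)*(g + 1)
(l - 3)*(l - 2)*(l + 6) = l^3 + l^2 - 24*l + 36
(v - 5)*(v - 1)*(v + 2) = v^3 - 4*v^2 - 7*v + 10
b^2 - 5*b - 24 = (b - 8)*(b + 3)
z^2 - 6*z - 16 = (z - 8)*(z + 2)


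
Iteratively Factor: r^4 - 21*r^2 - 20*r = (r + 4)*(r^3 - 4*r^2 - 5*r) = (r + 1)*(r + 4)*(r^2 - 5*r) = (r - 5)*(r + 1)*(r + 4)*(r)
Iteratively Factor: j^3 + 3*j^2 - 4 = (j + 2)*(j^2 + j - 2) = (j + 2)^2*(j - 1)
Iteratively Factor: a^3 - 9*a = (a)*(a^2 - 9) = a*(a - 3)*(a + 3)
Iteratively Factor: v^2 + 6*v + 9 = (v + 3)*(v + 3)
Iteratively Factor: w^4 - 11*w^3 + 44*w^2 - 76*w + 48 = (w - 4)*(w^3 - 7*w^2 + 16*w - 12) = (w - 4)*(w - 3)*(w^2 - 4*w + 4) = (w - 4)*(w - 3)*(w - 2)*(w - 2)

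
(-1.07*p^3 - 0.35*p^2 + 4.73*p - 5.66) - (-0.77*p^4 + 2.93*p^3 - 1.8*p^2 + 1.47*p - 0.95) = 0.77*p^4 - 4.0*p^3 + 1.45*p^2 + 3.26*p - 4.71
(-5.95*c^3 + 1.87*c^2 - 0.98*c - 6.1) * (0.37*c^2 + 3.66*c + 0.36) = -2.2015*c^5 - 21.0851*c^4 + 4.3396*c^3 - 5.1706*c^2 - 22.6788*c - 2.196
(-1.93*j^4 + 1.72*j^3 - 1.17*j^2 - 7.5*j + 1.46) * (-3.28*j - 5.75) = 6.3304*j^5 + 5.4559*j^4 - 6.0524*j^3 + 31.3275*j^2 + 38.3362*j - 8.395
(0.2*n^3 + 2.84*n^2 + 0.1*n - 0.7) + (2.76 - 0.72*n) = 0.2*n^3 + 2.84*n^2 - 0.62*n + 2.06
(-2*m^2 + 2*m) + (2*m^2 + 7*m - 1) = 9*m - 1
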